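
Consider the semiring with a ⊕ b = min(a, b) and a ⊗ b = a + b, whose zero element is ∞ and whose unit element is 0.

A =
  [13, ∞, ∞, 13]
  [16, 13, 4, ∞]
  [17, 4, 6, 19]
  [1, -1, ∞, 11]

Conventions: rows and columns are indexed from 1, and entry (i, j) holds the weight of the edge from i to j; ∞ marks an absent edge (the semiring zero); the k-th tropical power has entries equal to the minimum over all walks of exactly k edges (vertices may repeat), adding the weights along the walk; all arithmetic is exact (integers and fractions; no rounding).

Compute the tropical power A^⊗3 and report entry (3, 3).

A^⊗2:
  [14, 12, ∞, 24]
  [21, 8, 10, 23]
  [20, 10, 8, 25]
  [12, 10, 3, 14]
A^⊗3:
  [25, 23, 16, 27]
  [24, 14, 12, 29]
  [25, 12, 14, 27]
  [15, 7, 9, 22]
Key observation: the optimum is the walk 3->2->3->3, with weight 4 + 4 + 6 = 14.
Optimal value attained by: walk 3->2->3->3.
Answer: (A^⊗3)[3][3] = 14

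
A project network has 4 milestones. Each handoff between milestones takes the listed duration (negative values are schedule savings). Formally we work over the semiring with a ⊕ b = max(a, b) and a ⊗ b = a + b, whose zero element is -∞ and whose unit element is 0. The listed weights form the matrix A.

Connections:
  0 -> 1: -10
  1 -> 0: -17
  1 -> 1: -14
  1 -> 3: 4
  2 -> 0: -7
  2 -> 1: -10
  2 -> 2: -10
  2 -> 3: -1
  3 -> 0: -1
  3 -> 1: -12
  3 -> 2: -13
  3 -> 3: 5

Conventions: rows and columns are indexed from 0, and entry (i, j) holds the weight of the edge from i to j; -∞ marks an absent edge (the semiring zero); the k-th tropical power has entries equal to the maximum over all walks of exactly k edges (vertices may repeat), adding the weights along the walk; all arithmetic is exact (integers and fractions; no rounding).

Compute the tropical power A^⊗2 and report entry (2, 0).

A^⊗2:
  [-27, -24, -∞, -6]
  [3, -8, -9, 9]
  [-2, -13, -14, 4]
  [4, -7, -8, 10]
Key observation: the optimum is the walk 2->3->0, with weight (-1) + (-1) = -2.
Optimal value attained by: walk 2->3->0.
Answer: (A^⊗2)[2][0] = -2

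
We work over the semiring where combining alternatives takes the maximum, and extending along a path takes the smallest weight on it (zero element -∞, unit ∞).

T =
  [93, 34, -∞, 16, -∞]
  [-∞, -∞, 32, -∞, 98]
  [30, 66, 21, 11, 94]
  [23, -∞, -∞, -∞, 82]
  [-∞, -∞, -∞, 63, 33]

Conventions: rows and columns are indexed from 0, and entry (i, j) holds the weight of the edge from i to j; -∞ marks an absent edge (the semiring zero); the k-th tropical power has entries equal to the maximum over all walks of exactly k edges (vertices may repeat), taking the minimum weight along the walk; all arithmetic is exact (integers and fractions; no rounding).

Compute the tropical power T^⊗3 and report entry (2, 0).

T^⊗2:
  [93, 34, 32, 16, 34]
  [30, 32, 21, 63, 33]
  [30, 30, 32, 63, 66]
  [23, 23, -∞, 63, 33]
  [23, -∞, -∞, 33, 63]
T^⊗3:
  [93, 34, 32, 34, 34]
  [30, 30, 32, 33, 63]
  [30, 32, 30, 63, 63]
  [23, 23, 23, 33, 63]
  [23, 23, -∞, 63, 33]
Key observation: the optimum is the walk 2->0->0->0, with weight 30 min 93 min 93 = 30.
Optimal value attained by: walk 2->0->0->0.
Answer: (T^⊗3)[2][0] = 30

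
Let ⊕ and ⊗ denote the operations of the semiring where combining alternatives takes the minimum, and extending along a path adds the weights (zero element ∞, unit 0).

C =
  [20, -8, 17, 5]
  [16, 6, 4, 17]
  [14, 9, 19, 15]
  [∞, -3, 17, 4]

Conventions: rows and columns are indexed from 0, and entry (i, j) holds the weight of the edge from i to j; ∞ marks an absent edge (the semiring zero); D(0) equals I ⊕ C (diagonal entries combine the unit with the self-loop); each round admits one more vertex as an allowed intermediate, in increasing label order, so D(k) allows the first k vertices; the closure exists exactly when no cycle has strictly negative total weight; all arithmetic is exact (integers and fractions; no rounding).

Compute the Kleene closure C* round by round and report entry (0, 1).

D(0):
  [0, -8, 17, 5]
  [16, 0, 4, 17]
  [14, 9, 0, 15]
  [∞, -3, 17, 0]
D(1):
  [0, -8, 17, 5]
  [16, 0, 4, 17]
  [14, 6, 0, 15]
  [∞, -3, 17, 0]
D(2):
  [0, -8, -4, 5]
  [16, 0, 4, 17]
  [14, 6, 0, 15]
  [13, -3, 1, 0]
D(3):
  [0, -8, -4, 5]
  [16, 0, 4, 17]
  [14, 6, 0, 15]
  [13, -3, 1, 0]
D(4):
  [0, -8, -4, 5]
  [16, 0, 4, 17]
  [14, 6, 0, 15]
  [13, -3, 1, 0]
Answer: C*[0][1] = -8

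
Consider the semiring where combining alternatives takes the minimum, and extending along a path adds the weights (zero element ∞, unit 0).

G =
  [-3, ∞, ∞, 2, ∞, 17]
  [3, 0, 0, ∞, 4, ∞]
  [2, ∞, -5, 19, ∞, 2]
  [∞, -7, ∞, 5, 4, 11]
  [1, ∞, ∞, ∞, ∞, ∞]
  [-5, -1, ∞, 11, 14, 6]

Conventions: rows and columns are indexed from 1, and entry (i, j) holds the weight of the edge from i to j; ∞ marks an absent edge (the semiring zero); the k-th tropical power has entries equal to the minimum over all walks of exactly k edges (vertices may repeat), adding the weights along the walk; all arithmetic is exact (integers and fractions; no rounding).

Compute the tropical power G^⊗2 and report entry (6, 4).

G^⊗2:
  [-6, -5, ∞, -1, 6, 13]
  [0, 0, -5, 5, 4, 2]
  [-3, 1, -10, 4, 16, -3]
  [-4, -7, -7, 10, -3, 16]
  [-2, ∞, ∞, 3, ∞, 18]
  [-8, -1, -1, -3, 3, 12]
Key observation: the optimum is the walk 6->1->4, with weight (-5) + 2 = -3.
Optimal value attained by: walk 6->1->4.
Answer: (G^⊗2)[6][4] = -3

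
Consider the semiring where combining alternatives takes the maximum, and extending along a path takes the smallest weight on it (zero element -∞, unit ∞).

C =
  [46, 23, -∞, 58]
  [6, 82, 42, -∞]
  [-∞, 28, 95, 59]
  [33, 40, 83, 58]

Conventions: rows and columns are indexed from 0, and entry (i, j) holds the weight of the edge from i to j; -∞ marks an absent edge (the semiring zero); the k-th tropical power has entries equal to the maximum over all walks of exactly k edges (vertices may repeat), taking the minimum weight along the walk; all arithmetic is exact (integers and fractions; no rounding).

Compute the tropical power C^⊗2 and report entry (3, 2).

C^⊗2:
  [46, 40, 58, 58]
  [6, 82, 42, 42]
  [33, 40, 95, 59]
  [33, 40, 83, 59]
Key observation: the optimum is the walk 3->2->2, with weight 83 min 95 = 83.
Optimal value attained by: walk 3->2->2.
Answer: (C^⊗2)[3][2] = 83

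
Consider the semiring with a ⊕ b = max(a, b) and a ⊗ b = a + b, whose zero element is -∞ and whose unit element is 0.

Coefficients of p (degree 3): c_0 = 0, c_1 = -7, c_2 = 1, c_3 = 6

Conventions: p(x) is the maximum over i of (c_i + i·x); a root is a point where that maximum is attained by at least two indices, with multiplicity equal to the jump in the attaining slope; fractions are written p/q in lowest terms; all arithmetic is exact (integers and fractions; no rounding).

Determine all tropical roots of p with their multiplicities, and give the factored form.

hull edge (i=0, c=0) to (i=3, c=6): slope 2, span 3
Factored form: p(x) = 6 ⊗ (x ⊕ (-2)) ⊗ (x ⊕ (-2)) ⊗ (x ⊕ (-2))
Answer: roots = -2 (mult 3)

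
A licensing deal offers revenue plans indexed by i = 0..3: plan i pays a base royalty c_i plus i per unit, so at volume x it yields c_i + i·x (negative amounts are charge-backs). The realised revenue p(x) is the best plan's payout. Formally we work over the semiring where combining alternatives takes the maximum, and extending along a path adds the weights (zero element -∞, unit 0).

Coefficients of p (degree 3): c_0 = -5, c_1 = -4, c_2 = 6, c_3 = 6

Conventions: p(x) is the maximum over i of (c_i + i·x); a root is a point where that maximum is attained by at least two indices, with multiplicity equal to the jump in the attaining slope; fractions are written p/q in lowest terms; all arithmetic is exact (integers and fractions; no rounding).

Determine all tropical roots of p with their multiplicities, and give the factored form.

hull edge (i=0, c=-5) to (i=2, c=6): slope 11/2, span 2
hull edge (i=2, c=6) to (i=3, c=6): slope 0, span 1
Factored form: p(x) = 6 ⊗ (x ⊕ (-11/2)) ⊗ (x ⊕ (-11/2)) ⊗ (x ⊕ 0)
Answer: roots = -11/2 (mult 2), 0 (mult 1)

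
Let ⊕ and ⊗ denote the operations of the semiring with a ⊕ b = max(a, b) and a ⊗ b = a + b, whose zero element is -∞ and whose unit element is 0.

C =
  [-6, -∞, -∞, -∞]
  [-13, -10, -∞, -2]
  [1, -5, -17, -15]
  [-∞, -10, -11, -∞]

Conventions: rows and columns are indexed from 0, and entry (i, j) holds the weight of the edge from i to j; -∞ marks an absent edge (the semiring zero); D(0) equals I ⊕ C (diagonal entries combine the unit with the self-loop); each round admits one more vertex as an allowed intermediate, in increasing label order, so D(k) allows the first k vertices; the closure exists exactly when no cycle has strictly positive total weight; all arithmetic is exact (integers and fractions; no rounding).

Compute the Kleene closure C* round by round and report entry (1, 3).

D(0):
  [0, -∞, -∞, -∞]
  [-13, 0, -∞, -2]
  [1, -5, 0, -15]
  [-∞, -10, -11, 0]
D(1):
  [0, -∞, -∞, -∞]
  [-13, 0, -∞, -2]
  [1, -5, 0, -15]
  [-∞, -10, -11, 0]
D(2):
  [0, -∞, -∞, -∞]
  [-13, 0, -∞, -2]
  [1, -5, 0, -7]
  [-23, -10, -11, 0]
D(3):
  [0, -∞, -∞, -∞]
  [-13, 0, -∞, -2]
  [1, -5, 0, -7]
  [-10, -10, -11, 0]
D(4):
  [0, -∞, -∞, -∞]
  [-12, 0, -13, -2]
  [1, -5, 0, -7]
  [-10, -10, -11, 0]
Answer: C*[1][3] = -2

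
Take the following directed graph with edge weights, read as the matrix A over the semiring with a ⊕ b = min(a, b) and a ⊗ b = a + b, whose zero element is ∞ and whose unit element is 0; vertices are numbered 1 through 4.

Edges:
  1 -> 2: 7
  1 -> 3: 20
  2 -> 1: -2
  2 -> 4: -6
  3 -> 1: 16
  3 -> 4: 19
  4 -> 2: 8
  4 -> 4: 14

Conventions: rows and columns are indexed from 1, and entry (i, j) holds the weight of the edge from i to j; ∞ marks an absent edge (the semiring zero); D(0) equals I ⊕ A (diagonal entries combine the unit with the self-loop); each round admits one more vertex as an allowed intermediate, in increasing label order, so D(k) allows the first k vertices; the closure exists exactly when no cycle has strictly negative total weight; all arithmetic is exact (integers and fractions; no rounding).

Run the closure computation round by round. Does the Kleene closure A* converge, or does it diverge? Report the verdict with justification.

D(0):
  [0, 7, 20, ∞]
  [-2, 0, ∞, -6]
  [16, ∞, 0, 19]
  [∞, 8, ∞, 0]
D(1):
  [0, 7, 20, ∞]
  [-2, 0, 18, -6]
  [16, 23, 0, 19]
  [∞, 8, ∞, 0]
D(2):
  [0, 7, 20, 1]
  [-2, 0, 18, -6]
  [16, 23, 0, 17]
  [6, 8, 26, 0]
D(3):
  [0, 7, 20, 1]
  [-2, 0, 18, -6]
  [16, 23, 0, 17]
  [6, 8, 26, 0]
D(4):
  [0, 7, 20, 1]
  [-2, 0, 18, -6]
  [16, 23, 0, 17]
  [6, 8, 26, 0]
Key observation: every diagonal entry stays at the unit through all rounds, so no improving cycle exists.
Answer: CONVERGES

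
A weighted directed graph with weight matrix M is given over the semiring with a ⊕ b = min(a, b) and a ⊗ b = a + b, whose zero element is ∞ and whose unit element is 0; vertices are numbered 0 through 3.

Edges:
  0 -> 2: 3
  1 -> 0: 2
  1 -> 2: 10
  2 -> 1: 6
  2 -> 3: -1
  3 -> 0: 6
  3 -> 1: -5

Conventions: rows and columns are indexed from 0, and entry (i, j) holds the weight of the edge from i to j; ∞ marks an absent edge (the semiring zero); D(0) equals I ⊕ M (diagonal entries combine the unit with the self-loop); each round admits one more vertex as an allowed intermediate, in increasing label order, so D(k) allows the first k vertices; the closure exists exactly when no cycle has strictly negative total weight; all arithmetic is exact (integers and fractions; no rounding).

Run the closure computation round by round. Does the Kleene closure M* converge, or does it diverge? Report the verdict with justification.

D(0):
  [0, ∞, 3, ∞]
  [2, 0, 10, ∞]
  [∞, 6, 0, -1]
  [6, -5, ∞, 0]
D(1):
  [0, ∞, 3, ∞]
  [2, 0, 5, ∞]
  [∞, 6, 0, -1]
  [6, -5, 9, 0]
D(2):
  [0, ∞, 3, ∞]
  [2, 0, 5, ∞]
  [8, 6, 0, -1]
  [-3, -5, 0, 0]
Detection: at round 3, diagonal entry (3, 3) turns strictly negative.
Key observation: the cycle 3->1->0->2->3 has total weight (-5) + 2 + 3 + (-1), which is strictly negative.
Answer: DIVERGES — negative cycle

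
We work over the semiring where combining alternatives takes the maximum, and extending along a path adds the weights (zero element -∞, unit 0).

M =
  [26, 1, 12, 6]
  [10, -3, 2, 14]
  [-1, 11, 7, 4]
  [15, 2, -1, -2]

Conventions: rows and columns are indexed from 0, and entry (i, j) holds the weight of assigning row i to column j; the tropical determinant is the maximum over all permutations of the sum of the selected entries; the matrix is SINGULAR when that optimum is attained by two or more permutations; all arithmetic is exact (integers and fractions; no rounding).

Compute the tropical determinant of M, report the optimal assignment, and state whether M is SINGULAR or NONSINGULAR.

σ = (0, 1, 2, 3): 26 + (-3) + 7 + (-2) = 28
σ = (0, 1, 3, 2): 26 + (-3) + 4 + (-1) = 26
σ = (0, 2, 1, 3): 26 + 2 + 11 + (-2) = 37
σ = (0, 2, 3, 1): 26 + 2 + 4 + 2 = 34
σ = (0, 3, 1, 2): 26 + 14 + 11 + (-1) = 50
σ = (0, 3, 2, 1): 26 + 14 + 7 + 2 = 49
σ = (1, 0, 2, 3): 1 + 10 + 7 + (-2) = 16
σ = (1, 0, 3, 2): 1 + 10 + 4 + (-1) = 14
σ = (1, 2, 0, 3): 1 + 2 + (-1) + (-2) = 0
σ = (1, 2, 3, 0): 1 + 2 + 4 + 15 = 22
σ = (1, 3, 0, 2): 1 + 14 + (-1) + (-1) = 13
σ = (1, 3, 2, 0): 1 + 14 + 7 + 15 = 37
σ = (2, 0, 1, 3): 12 + 10 + 11 + (-2) = 31
σ = (2, 0, 3, 1): 12 + 10 + 4 + 2 = 28
σ = (2, 1, 0, 3): 12 + (-3) + (-1) + (-2) = 6
σ = (2, 1, 3, 0): 12 + (-3) + 4 + 15 = 28
σ = (2, 3, 0, 1): 12 + 14 + (-1) + 2 = 27
σ = (2, 3, 1, 0): 12 + 14 + 11 + 15 = 52
σ = (3, 0, 1, 2): 6 + 10 + 11 + (-1) = 26
σ = (3, 0, 2, 1): 6 + 10 + 7 + 2 = 25
σ = (3, 1, 0, 2): 6 + (-3) + (-1) + (-1) = 1
σ = (3, 1, 2, 0): 6 + (-3) + 7 + 15 = 25
σ = (3, 2, 0, 1): 6 + 2 + (-1) + 2 = 9
σ = (3, 2, 1, 0): 6 + 2 + 11 + 15 = 34
Optimal value attained by: σ = (2, 3, 1, 0).
Answer: det⊕(M) = 52; verdict: NONSINGULAR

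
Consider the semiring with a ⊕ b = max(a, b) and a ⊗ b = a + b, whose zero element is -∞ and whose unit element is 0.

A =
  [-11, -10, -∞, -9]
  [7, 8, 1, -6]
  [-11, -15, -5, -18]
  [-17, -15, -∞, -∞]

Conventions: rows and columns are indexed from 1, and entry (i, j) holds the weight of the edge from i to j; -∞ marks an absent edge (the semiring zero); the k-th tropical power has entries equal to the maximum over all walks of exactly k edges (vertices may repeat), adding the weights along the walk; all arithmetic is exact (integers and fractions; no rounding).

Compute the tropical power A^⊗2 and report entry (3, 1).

A^⊗2:
  [-3, -2, -9, -16]
  [15, 16, 9, 2]
  [-8, -7, -10, -20]
  [-8, -7, -14, -21]
Key observation: the optimum is the walk 3->2->1, with weight (-15) + 7 = -8.
Optimal value attained by: walk 3->2->1.
Answer: (A^⊗2)[3][1] = -8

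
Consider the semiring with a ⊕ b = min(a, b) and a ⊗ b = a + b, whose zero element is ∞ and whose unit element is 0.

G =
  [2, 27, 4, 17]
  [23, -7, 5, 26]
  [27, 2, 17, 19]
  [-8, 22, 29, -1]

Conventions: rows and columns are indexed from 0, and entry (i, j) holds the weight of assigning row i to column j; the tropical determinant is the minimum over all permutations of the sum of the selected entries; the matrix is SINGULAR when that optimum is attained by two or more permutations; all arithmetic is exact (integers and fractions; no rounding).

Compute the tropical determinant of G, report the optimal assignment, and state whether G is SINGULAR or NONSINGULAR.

σ = (0, 1, 2, 3): 2 + (-7) + 17 + (-1) = 11
σ = (0, 1, 3, 2): 2 + (-7) + 19 + 29 = 43
σ = (0, 2, 1, 3): 2 + 5 + 2 + (-1) = 8
σ = (0, 2, 3, 1): 2 + 5 + 19 + 22 = 48
σ = (0, 3, 1, 2): 2 + 26 + 2 + 29 = 59
σ = (0, 3, 2, 1): 2 + 26 + 17 + 22 = 67
σ = (1, 0, 2, 3): 27 + 23 + 17 + (-1) = 66
σ = (1, 0, 3, 2): 27 + 23 + 19 + 29 = 98
σ = (1, 2, 0, 3): 27 + 5 + 27 + (-1) = 58
σ = (1, 2, 3, 0): 27 + 5 + 19 + (-8) = 43
σ = (1, 3, 0, 2): 27 + 26 + 27 + 29 = 109
σ = (1, 3, 2, 0): 27 + 26 + 17 + (-8) = 62
σ = (2, 0, 1, 3): 4 + 23 + 2 + (-1) = 28
σ = (2, 0, 3, 1): 4 + 23 + 19 + 22 = 68
σ = (2, 1, 0, 3): 4 + (-7) + 27 + (-1) = 23
σ = (2, 1, 3, 0): 4 + (-7) + 19 + (-8) = 8
σ = (2, 3, 0, 1): 4 + 26 + 27 + 22 = 79
σ = (2, 3, 1, 0): 4 + 26 + 2 + (-8) = 24
σ = (3, 0, 1, 2): 17 + 23 + 2 + 29 = 71
σ = (3, 0, 2, 1): 17 + 23 + 17 + 22 = 79
σ = (3, 1, 0, 2): 17 + (-7) + 27 + 29 = 66
σ = (3, 1, 2, 0): 17 + (-7) + 17 + (-8) = 19
σ = (3, 2, 0, 1): 17 + 5 + 27 + 22 = 71
σ = (3, 2, 1, 0): 17 + 5 + 2 + (-8) = 16
Optimal value attained by: σ = (0, 2, 1, 3).
Answer: det⊕(G) = 8; verdict: SINGULAR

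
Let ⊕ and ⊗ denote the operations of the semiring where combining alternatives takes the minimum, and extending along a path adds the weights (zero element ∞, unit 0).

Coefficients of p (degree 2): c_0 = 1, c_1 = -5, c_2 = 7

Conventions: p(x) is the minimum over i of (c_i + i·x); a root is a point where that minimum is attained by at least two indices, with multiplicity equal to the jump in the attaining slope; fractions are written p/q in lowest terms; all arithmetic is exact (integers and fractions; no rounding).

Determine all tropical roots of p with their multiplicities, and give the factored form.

hull edge (i=0, c=1) to (i=1, c=-5): slope -6, span 1
hull edge (i=1, c=-5) to (i=2, c=7): slope 12, span 1
Factored form: p(x) = 7 ⊗ (x ⊕ (-12)) ⊗ (x ⊕ 6)
Answer: roots = -12 (mult 1), 6 (mult 1)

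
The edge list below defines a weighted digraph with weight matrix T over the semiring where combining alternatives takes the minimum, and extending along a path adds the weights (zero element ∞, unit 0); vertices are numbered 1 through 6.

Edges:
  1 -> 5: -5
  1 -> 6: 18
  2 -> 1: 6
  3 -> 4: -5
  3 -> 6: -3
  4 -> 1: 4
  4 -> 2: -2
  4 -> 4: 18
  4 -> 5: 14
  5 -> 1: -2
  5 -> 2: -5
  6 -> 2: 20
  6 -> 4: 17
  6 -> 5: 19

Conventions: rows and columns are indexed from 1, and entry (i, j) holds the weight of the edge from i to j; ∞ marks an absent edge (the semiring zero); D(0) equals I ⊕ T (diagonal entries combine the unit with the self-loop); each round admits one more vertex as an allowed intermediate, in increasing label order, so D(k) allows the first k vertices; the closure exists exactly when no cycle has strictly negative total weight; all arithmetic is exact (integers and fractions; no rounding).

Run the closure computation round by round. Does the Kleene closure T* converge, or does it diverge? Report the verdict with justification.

D(0):
  [0, ∞, ∞, ∞, -5, 18]
  [6, 0, ∞, ∞, ∞, ∞]
  [∞, ∞, 0, -5, ∞, -3]
  [4, -2, ∞, 0, 14, ∞]
  [-2, -5, ∞, ∞, 0, ∞]
  [∞, 20, ∞, 17, 19, 0]
Detection: at round 1, diagonal entry (5, 5) turns strictly negative.
Key observation: the cycle 5->1->5 has total weight (-2) + (-5), which is strictly negative.
Answer: DIVERGES — negative cycle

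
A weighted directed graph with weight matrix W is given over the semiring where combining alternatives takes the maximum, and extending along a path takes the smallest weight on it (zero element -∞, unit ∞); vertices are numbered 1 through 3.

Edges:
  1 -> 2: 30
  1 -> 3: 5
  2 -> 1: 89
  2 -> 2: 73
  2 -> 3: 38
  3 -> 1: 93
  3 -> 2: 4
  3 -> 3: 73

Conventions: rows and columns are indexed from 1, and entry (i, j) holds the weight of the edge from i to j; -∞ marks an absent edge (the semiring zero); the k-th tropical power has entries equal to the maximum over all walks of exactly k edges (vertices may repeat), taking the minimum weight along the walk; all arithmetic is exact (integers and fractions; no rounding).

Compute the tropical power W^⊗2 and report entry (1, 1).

W^⊗2:
  [30, 30, 30]
  [73, 73, 38]
  [73, 30, 73]
Key observation: the optimum is the walk 1->2->1, with weight 30 min 89 = 30.
Optimal value attained by: walk 1->2->1.
Answer: (W^⊗2)[1][1] = 30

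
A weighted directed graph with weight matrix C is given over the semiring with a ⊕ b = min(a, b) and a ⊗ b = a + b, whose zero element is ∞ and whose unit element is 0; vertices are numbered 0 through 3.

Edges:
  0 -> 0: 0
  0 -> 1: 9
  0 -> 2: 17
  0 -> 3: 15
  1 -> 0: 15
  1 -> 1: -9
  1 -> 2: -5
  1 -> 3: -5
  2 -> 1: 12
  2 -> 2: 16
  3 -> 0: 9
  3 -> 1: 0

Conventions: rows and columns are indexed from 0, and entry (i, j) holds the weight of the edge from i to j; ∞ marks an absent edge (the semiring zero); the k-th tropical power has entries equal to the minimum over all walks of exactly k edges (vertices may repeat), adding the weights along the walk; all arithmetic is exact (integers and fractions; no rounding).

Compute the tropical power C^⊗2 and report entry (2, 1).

C^⊗2:
  [0, 0, 4, 4]
  [4, -18, -14, -14]
  [27, 3, 7, 7]
  [9, -9, -5, -5]
Key observation: the optimum is the walk 2->1->1, with weight 12 + (-9) = 3.
Optimal value attained by: walk 2->1->1.
Answer: (C^⊗2)[2][1] = 3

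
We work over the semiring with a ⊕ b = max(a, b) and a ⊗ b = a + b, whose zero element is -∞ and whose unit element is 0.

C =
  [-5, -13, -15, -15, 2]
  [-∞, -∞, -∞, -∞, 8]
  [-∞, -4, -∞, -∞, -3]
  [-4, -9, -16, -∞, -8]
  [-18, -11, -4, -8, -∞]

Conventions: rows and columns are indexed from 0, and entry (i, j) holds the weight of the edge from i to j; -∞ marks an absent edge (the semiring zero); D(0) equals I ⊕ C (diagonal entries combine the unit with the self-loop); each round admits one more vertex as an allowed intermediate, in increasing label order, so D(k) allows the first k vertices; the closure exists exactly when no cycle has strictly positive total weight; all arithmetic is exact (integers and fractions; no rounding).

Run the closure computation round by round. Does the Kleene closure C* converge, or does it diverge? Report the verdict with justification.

D(0):
  [0, -13, -15, -15, 2]
  [-∞, 0, -∞, -∞, 8]
  [-∞, -4, 0, -∞, -3]
  [-4, -9, -16, 0, -8]
  [-18, -11, -4, -8, 0]
D(1):
  [0, -13, -15, -15, 2]
  [-∞, 0, -∞, -∞, 8]
  [-∞, -4, 0, -∞, -3]
  [-4, -9, -16, 0, -2]
  [-18, -11, -4, -8, 0]
D(2):
  [0, -13, -15, -15, 2]
  [-∞, 0, -∞, -∞, 8]
  [-∞, -4, 0, -∞, 4]
  [-4, -9, -16, 0, -1]
  [-18, -11, -4, -8, 0]
D(3):
  [0, -13, -15, -15, 2]
  [-∞, 0, -∞, -∞, 8]
  [-∞, -4, 0, -∞, 4]
  [-4, -9, -16, 0, -1]
  [-18, -8, -4, -8, 0]
D(4):
  [0, -13, -15, -15, 2]
  [-∞, 0, -∞, -∞, 8]
  [-∞, -4, 0, -∞, 4]
  [-4, -9, -16, 0, -1]
  [-12, -8, -4, -8, 0]
D(5):
  [0, -6, -2, -6, 2]
  [-4, 0, 4, 0, 8]
  [-8, -4, 0, -4, 4]
  [-4, -9, -5, 0, -1]
  [-12, -8, -4, -8, 0]
Key observation: every diagonal entry stays at the unit through all rounds, so no improving cycle exists.
Answer: CONVERGES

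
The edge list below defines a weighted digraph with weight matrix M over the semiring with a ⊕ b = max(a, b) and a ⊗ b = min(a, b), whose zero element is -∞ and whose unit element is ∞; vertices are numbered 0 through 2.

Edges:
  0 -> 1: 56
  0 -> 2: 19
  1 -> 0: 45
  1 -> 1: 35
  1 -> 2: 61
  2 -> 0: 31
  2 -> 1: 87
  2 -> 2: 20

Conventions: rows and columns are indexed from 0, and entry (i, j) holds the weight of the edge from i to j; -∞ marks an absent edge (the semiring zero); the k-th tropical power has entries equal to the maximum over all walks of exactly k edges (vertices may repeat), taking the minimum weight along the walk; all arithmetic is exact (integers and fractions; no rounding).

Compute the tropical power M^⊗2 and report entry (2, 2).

M^⊗2:
  [45, 35, 56]
  [35, 61, 35]
  [45, 35, 61]
Key observation: the optimum is the walk 2->1->2, with weight 87 min 61 = 61.
Optimal value attained by: walk 2->1->2.
Answer: (M^⊗2)[2][2] = 61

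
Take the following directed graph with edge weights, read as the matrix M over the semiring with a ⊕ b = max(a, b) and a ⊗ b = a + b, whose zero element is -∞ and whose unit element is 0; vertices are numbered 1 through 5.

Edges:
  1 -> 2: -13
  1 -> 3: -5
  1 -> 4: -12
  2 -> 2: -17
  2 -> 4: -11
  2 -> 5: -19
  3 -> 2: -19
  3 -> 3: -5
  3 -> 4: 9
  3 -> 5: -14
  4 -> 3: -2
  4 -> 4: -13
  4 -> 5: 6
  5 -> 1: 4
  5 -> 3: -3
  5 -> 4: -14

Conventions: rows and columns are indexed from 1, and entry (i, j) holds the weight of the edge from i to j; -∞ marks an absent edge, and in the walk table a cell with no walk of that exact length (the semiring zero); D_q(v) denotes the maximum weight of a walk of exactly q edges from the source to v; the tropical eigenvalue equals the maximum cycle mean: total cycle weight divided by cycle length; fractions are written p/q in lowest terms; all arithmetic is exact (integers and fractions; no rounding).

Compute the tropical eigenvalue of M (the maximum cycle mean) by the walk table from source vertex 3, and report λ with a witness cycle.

q=0: [-∞, -∞, 0, -∞, -∞]
q=1: [-∞, -19, -5, 9, -14]
q=2: [-10, -24, 7, 4, 15]
q=3: [19, -12, 12, 16, 10]
q=4: [14, 6, 14, 21, 22]
q=5: [26, 1, 19, 23, 27]
Optimal cycle mean attained by: cycle 3->4->5->3, total 9 + 6 + (-3), length 3.
Answer: λ = 4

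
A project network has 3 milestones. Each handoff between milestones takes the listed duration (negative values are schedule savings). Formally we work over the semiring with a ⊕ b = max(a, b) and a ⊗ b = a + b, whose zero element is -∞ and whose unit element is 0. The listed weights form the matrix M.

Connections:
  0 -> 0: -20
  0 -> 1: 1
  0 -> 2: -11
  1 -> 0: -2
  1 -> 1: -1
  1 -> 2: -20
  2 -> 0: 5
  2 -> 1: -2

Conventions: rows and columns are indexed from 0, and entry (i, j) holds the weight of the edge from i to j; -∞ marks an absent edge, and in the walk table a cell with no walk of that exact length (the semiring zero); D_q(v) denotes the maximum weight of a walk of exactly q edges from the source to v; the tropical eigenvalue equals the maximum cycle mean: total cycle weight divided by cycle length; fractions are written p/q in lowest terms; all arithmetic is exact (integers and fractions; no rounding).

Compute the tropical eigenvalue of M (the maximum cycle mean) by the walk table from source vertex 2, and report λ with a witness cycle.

q=0: [-∞, -∞, 0]
q=1: [5, -2, -∞]
q=2: [-4, 6, -6]
q=3: [4, 5, -14]
Optimal cycle mean attained by: cycle 0->1->0, total 1 + (-2), length 2.
Answer: λ = -1/2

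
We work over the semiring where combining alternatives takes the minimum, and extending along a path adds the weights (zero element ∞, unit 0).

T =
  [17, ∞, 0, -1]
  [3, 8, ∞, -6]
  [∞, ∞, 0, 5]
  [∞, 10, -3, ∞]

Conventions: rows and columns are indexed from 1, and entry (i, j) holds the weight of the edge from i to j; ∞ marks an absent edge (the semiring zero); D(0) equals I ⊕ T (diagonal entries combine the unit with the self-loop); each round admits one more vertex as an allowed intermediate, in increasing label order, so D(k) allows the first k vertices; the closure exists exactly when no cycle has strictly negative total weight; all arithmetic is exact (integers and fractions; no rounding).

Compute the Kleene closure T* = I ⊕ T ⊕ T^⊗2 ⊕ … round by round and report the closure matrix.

D(0):
  [0, ∞, 0, -1]
  [3, 0, ∞, -6]
  [∞, ∞, 0, 5]
  [∞, 10, -3, 0]
D(1):
  [0, ∞, 0, -1]
  [3, 0, 3, -6]
  [∞, ∞, 0, 5]
  [∞, 10, -3, 0]
D(2):
  [0, ∞, 0, -1]
  [3, 0, 3, -6]
  [∞, ∞, 0, 5]
  [13, 10, -3, 0]
D(3):
  [0, ∞, 0, -1]
  [3, 0, 3, -6]
  [∞, ∞, 0, 5]
  [13, 10, -3, 0]
D(4):
  [0, 9, -4, -1]
  [3, 0, -9, -6]
  [18, 15, 0, 5]
  [13, 10, -3, 0]
Answer: T* = [[0, 9, -4, -1], [3, 0, -9, -6], [18, 15, 0, 5], [13, 10, -3, 0]]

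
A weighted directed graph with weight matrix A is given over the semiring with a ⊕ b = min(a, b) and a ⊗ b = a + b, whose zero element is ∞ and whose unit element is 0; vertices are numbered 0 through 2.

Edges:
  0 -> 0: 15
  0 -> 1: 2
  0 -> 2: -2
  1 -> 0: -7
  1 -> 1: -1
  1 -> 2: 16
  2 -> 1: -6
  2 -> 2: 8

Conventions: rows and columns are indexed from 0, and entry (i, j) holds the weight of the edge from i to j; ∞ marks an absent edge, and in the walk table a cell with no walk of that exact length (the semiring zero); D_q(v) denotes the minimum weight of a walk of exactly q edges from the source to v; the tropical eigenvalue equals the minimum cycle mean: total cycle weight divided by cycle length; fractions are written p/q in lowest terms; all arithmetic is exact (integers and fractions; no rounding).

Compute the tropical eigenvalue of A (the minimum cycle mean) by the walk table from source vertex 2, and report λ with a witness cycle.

q=0: [∞, ∞, 0]
q=1: [∞, -6, 8]
q=2: [-13, -7, 10]
q=3: [-14, -11, -15]
Optimal cycle mean attained by: cycle 0->2->1->0, total (-2) + (-6) + (-7), length 3.
Answer: λ = -5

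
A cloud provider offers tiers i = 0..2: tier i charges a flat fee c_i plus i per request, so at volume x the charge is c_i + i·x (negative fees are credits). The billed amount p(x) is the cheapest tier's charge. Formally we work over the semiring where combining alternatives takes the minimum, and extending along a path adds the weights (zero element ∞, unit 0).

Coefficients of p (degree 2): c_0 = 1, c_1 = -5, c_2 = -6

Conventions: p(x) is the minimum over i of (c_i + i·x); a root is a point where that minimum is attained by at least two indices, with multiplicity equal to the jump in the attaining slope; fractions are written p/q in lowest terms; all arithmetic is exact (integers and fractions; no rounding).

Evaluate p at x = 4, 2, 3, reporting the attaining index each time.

p(4) = min(1+0·4=1, -5+1·4=-1, -6+2·4=2) = -1 (attained by i=1)
p(2) = min(1+0·2=1, -5+1·2=-3, -6+2·2=-2) = -3 (attained by i=1)
p(3) = min(1+0·3=1, -5+1·3=-2, -6+2·3=0) = -2 (attained by i=1)
Answer: p(4) = -1; p(2) = -3; p(3) = -2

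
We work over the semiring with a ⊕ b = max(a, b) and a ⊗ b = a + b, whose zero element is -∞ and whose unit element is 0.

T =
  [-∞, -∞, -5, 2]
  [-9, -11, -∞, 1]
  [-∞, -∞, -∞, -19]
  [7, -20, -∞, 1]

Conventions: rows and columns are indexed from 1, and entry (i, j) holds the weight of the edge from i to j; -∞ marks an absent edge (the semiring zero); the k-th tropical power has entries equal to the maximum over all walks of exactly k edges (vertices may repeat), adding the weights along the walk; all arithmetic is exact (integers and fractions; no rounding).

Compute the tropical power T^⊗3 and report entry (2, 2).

T^⊗2:
  [9, -18, -∞, 3]
  [8, -19, -14, 2]
  [-12, -39, -∞, -18]
  [8, -19, 2, 9]
T^⊗3:
  [10, -17, 4, 11]
  [9, -18, 3, 10]
  [-11, -38, -17, -10]
  [16, -11, 3, 10]
Key observation: the optimum is the walk 2->4->4->2, with weight 1 + 1 + (-20) = -18.
Optimal value attained by: walk 2->4->4->2.
Answer: (T^⊗3)[2][2] = -18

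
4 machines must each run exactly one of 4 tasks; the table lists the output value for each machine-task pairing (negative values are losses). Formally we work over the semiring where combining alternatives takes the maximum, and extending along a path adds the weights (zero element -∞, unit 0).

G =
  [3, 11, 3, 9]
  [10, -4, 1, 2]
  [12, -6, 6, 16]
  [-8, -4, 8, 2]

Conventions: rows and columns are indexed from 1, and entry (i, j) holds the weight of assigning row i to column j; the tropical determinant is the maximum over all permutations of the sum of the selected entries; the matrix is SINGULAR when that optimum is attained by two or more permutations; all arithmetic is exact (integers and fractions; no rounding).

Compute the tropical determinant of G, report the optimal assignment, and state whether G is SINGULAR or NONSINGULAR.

σ = (1, 2, 3, 4): 3 + (-4) + 6 + 2 = 7
σ = (1, 2, 4, 3): 3 + (-4) + 16 + 8 = 23
σ = (1, 3, 2, 4): 3 + 1 + (-6) + 2 = 0
σ = (1, 3, 4, 2): 3 + 1 + 16 + (-4) = 16
σ = (1, 4, 2, 3): 3 + 2 + (-6) + 8 = 7
σ = (1, 4, 3, 2): 3 + 2 + 6 + (-4) = 7
σ = (2, 1, 3, 4): 11 + 10 + 6 + 2 = 29
σ = (2, 1, 4, 3): 11 + 10 + 16 + 8 = 45
σ = (2, 3, 1, 4): 11 + 1 + 12 + 2 = 26
σ = (2, 3, 4, 1): 11 + 1 + 16 + (-8) = 20
σ = (2, 4, 1, 3): 11 + 2 + 12 + 8 = 33
σ = (2, 4, 3, 1): 11 + 2 + 6 + (-8) = 11
σ = (3, 1, 2, 4): 3 + 10 + (-6) + 2 = 9
σ = (3, 1, 4, 2): 3 + 10 + 16 + (-4) = 25
σ = (3, 2, 1, 4): 3 + (-4) + 12 + 2 = 13
σ = (3, 2, 4, 1): 3 + (-4) + 16 + (-8) = 7
σ = (3, 4, 1, 2): 3 + 2 + 12 + (-4) = 13
σ = (3, 4, 2, 1): 3 + 2 + (-6) + (-8) = -9
σ = (4, 1, 2, 3): 9 + 10 + (-6) + 8 = 21
σ = (4, 1, 3, 2): 9 + 10 + 6 + (-4) = 21
σ = (4, 2, 1, 3): 9 + (-4) + 12 + 8 = 25
σ = (4, 2, 3, 1): 9 + (-4) + 6 + (-8) = 3
σ = (4, 3, 1, 2): 9 + 1 + 12 + (-4) = 18
σ = (4, 3, 2, 1): 9 + 1 + (-6) + (-8) = -4
Optimal value attained by: σ = (2, 1, 4, 3).
Answer: det⊕(G) = 45; verdict: NONSINGULAR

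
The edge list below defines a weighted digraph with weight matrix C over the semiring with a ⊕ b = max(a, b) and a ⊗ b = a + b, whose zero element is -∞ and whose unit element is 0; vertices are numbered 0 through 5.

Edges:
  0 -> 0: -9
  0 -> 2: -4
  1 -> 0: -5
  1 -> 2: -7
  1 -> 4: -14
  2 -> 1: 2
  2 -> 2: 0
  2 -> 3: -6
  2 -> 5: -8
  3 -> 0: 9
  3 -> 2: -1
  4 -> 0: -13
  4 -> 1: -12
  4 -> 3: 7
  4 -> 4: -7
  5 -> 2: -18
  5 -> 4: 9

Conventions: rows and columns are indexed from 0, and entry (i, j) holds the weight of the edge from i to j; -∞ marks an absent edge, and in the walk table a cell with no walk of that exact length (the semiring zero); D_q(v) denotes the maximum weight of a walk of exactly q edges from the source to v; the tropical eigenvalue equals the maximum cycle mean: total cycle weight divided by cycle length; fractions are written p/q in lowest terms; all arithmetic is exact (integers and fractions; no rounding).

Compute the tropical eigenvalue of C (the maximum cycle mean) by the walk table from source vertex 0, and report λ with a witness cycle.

q=0: [0, -∞, -∞, -∞, -∞, -∞]
q=1: [-9, -∞, -4, -∞, -∞, -∞]
q=2: [-18, -2, -4, -10, -∞, -12]
q=3: [-1, -2, -4, -10, -3, -12]
q=4: [-1, -2, -4, 4, -3, -12]
q=5: [13, -2, 3, 4, -3, -12]
q=6: [13, 5, 9, 4, -3, -5]
Optimal cycle mean attained by: cycle 0->2->5->4->3->0, total (-4) + (-8) + 9 + 7 + 9, length 5.
Answer: λ = 13/5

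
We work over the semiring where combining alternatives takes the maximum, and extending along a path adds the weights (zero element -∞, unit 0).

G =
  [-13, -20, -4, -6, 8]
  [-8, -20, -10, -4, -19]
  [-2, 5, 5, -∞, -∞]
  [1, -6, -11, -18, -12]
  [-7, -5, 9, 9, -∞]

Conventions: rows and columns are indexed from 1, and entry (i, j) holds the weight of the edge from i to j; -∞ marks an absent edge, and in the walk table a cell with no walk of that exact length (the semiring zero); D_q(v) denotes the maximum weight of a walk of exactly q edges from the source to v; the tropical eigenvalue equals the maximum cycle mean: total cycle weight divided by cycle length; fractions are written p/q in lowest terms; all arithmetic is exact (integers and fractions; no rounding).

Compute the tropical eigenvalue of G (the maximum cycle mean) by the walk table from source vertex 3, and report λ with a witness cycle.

q=0: [-∞, -∞, 0, -∞, -∞]
q=1: [-2, 5, 5, -∞, -∞]
q=2: [3, 10, 10, 1, 6]
q=3: [8, 15, 15, 15, 11]
q=4: [16, 20, 20, 20, 16]
q=5: [21, 25, 25, 25, 24]
Optimal cycle mean attained by: cycle 1->5->4->1, total 8 + 9 + 1, length 3.
Answer: λ = 6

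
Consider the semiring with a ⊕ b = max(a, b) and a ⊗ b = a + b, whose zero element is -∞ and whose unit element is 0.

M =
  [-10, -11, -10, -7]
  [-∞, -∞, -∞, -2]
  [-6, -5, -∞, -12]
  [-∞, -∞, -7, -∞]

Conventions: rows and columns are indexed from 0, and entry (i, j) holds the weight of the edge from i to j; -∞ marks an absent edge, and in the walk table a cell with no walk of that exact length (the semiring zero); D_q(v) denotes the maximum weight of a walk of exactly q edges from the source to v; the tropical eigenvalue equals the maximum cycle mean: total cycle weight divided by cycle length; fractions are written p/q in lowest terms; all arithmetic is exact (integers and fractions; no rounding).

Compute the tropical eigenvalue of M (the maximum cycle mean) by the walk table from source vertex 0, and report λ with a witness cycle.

q=0: [0, -∞, -∞, -∞]
q=1: [-10, -11, -10, -7]
q=2: [-16, -15, -14, -13]
q=3: [-20, -19, -20, -17]
q=4: [-26, -25, -24, -21]
Optimal cycle mean attained by: cycle 1->3->2->1, total (-2) + (-7) + (-5), length 3.
Answer: λ = -14/3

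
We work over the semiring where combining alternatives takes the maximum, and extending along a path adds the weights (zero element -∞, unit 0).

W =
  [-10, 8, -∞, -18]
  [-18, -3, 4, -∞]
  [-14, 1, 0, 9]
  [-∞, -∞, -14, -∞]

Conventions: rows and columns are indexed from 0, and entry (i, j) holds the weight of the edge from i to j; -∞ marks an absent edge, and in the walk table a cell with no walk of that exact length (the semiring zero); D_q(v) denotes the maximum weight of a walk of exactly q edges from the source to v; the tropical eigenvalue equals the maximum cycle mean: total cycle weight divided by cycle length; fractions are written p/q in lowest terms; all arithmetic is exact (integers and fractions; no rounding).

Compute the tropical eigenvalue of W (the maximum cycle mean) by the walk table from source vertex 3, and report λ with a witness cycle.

q=0: [-∞, -∞, -∞, 0]
q=1: [-∞, -∞, -14, -∞]
q=2: [-28, -13, -14, -5]
q=3: [-28, -13, -9, -5]
q=4: [-23, -8, -9, 0]
Optimal cycle mean attained by: cycle 1->2->1, total 4 + 1, length 2.
Answer: λ = 5/2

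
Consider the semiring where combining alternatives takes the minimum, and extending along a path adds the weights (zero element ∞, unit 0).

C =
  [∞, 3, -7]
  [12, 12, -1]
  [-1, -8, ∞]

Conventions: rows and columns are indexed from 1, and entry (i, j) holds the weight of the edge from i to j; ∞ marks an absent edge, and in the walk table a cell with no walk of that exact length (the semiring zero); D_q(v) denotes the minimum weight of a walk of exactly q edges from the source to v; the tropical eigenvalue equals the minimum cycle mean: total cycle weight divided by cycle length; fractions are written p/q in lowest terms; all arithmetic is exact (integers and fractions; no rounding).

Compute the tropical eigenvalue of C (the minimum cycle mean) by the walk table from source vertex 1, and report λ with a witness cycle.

q=0: [0, ∞, ∞]
q=1: [∞, 3, -7]
q=2: [-8, -15, 2]
q=3: [-3, -6, -16]
Optimal cycle mean attained by: cycle 2->3->2, total (-1) + (-8), length 2.
Answer: λ = -9/2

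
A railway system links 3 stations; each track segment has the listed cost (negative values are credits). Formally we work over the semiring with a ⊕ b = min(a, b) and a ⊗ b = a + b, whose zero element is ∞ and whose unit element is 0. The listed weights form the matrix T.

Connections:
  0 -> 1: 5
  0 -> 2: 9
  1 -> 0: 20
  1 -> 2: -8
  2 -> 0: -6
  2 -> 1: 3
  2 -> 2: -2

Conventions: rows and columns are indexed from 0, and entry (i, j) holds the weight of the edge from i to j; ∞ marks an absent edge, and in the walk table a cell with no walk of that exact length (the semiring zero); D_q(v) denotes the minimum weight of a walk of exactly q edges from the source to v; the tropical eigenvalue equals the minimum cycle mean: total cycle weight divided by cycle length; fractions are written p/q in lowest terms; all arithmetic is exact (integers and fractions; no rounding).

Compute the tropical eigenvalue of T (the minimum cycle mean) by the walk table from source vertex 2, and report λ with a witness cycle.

q=0: [∞, ∞, 0]
q=1: [-6, 3, -2]
q=2: [-8, -1, -5]
q=3: [-11, -3, -9]
Optimal cycle mean attained by: cycle 0->1->2->0, total 5 + (-8) + (-6), length 3.
Answer: λ = -3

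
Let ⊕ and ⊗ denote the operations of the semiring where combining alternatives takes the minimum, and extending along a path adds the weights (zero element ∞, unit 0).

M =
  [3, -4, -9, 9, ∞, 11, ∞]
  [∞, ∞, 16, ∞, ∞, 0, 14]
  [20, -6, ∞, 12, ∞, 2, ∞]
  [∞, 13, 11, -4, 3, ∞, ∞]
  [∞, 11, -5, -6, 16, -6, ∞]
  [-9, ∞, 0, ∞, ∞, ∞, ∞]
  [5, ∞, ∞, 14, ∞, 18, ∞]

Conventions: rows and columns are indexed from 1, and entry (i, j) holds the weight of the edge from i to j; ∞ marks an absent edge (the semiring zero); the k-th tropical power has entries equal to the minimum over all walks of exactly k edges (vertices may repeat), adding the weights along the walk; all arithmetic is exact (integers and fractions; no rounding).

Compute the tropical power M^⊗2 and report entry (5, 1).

M^⊗2:
  [2, -15, -6, 3, 12, -7, 10]
  [-9, 10, 0, 28, ∞, 18, ∞]
  [-7, 16, 2, 8, 15, -6, 8]
  [31, 5, -2, -8, -1, -3, 27]
  [-15, -11, -6, -10, -3, -3, 25]
  [-6, -13, -18, 0, ∞, 2, ∞]
  [8, 1, -4, 10, 17, 16, ∞]
Key observation: the optimum is the walk 5->6->1, with weight (-6) + (-9) = -15.
Optimal value attained by: walk 5->6->1.
Answer: (M^⊗2)[5][1] = -15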